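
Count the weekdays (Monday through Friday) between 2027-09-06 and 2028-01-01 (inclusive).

2027-09-06 is a Monday.
That's 118 days from start to end, counting both.
118 = 7 × 16 + 6, so there are 16 full weeks plus 6 extra days.
Each full week contributes 5 weekdays (Mon–Fri): 16 × 5 = 80.
The 6 extra days are Monday, Tuesday, Wednesday, Thursday, Friday, Saturday — 5 of them qualify.
Total: 80 + 5 = 85.

85 weekdays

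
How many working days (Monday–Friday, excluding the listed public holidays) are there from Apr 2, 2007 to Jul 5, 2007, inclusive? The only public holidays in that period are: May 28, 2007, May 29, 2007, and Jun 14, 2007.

66 working days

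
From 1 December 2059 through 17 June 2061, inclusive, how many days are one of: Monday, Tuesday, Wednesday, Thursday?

324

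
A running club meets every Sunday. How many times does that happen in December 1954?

4

1 December 1954 is a Wednesday.
The range spans 31 days (inclusive of both endpoints).
31 = 7 × 4 + 3, so there are 4 full weeks plus 3 extra days.
Each full week contributes one Sunday: 4 so far.
The 3 extra days are Wed, Thu, Fri — none qualify.
Total: 4 + 0 = 4.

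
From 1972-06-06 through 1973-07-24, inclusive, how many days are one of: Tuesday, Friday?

119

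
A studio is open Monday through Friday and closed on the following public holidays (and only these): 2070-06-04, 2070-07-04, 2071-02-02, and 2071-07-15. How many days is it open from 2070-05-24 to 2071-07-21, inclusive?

2070-05-24 is a Saturday.
From 2070-05-24 to 2071-07-21 is 424 days inclusive.
424 = 7 × 60 + 4, so there are 60 full weeks plus 4 extra days.
Each full week contributes 5 weekdays (Mon–Fri): 60 × 5 = 300.
The 4 extra days are Sat, Sun, Mon, Tue — 2 of them qualify.
Total: 300 + 2 = 302.
Holidays: 2070-06-04 (Wed); 2070-07-04 (Fri); 2071-02-02 (Mon); 2071-07-15 (Wed).
All 4 holidays fall on weekdays, so subtract 4.
Business days: 302 − 4 = 298.

298 working days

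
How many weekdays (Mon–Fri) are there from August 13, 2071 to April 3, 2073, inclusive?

August 13, 2071 is a Thursday.
The range spans 600 days (inclusive of both endpoints).
600 = 7 × 85 + 5, so there are 85 full weeks plus 5 extra days.
Each full week contributes 5 weekdays (Mon–Fri): 85 × 5 = 425.
The 5 extra days are Thu, Fri, Sat, Sun, Mon — 3 of them qualify.
Total: 425 + 3 = 428.

428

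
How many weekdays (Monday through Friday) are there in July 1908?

23

July 1, 1908 is a Wednesday.
That's 31 days from start to end, counting both.
31 = 7 × 4 + 3, so there are 4 full weeks plus 3 extra days.
Each full week contributes 5 weekdays (Mon–Fri): 4 × 5 = 20.
The 3 extra days are Wed, Thu, Fri — 3 of them qualify.
Total: 20 + 3 = 23.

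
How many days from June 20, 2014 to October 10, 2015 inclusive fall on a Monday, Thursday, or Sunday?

204

June 20, 2014 is a Friday.
From June 20, 2014 to October 10, 2015 is 478 days inclusive.
478 = 7 × 68 + 2, so there are 68 full weeks plus 2 extra days.
Each full week contributes 3 days from the set (Mon, Thu, Sun): 68 × 3 = 204.
The 2 extra days are Friday, Saturday — none qualify.
Total: 204 + 0 = 204.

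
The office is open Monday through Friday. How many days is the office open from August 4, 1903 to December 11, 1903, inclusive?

94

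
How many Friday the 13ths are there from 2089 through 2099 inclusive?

Friday-the-13ths by year:
2089: May
2090: Jan, Oct
2091: Apr, Jul
2092: Jun
2093: Feb, Mar, Nov
2094: Aug
2095: May
2096: Jan, Apr, Jul
2097: Sep, Dec
2098: Jun
2099: Feb, Mar, Nov

20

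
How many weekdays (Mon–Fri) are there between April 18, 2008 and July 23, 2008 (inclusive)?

69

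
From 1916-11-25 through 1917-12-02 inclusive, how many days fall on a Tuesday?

53

1916-11-25 is a Saturday.
The range spans 373 days (inclusive of both endpoints).
373 = 7 × 53 + 2, so there are 53 full weeks plus 2 extra days.
Each full week contributes one Tuesday: 53 so far.
The 2 extra days are Sat, Sun — none qualify.
Total: 53 + 0 = 53.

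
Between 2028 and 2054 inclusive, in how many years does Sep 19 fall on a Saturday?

Day of week of September 19 in each year:
2028: Tue, 2029: Wed, 2030: Thu, 2031: Fri, 2032: Sun, 2033: Mon, 2034: Tue, 2035: Wed, 2036: Fri, 2037: Sat ✓, 2038: Sun, 2039: Mon, 2040: Wed, 2041: Thu, 2042: Fri, 2043: Sat ✓, 2044: Mon, 2045: Tue, 2046: Wed, 2047: Thu, 2048: Sat ✓, 2049: Sun, 2050: Mon, 2051: Tue, 2052: Thu, 2053: Fri, 2054: Sat ✓
Saturdays: 2037, 2043, 2048, 2054.

4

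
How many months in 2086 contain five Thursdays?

4

A month has five Thursdays exactly when Thursday falls within its first (length − 28) days.
Jan: 31 days, starts Tue → 5 of Tue, Wed, Thu ✓
Feb: 28 days, starts Fri → 5 of (none)
Mar: 31 days, starts Fri → 5 of Fri, Sat, Sun
Apr: 30 days, starts Mon → 5 of Mon, Tue
May: 31 days, starts Wed → 5 of Wed, Thu, Fri ✓
Jun: 30 days, starts Sat → 5 of Sat, Sun
Jul: 31 days, starts Mon → 5 of Mon, Tue, Wed
Aug: 31 days, starts Thu → 5 of Thu, Fri, Sat ✓
Sep: 30 days, starts Sun → 5 of Sun, Mon
Oct: 31 days, starts Tue → 5 of Tue, Wed, Thu ✓
Nov: 30 days, starts Fri → 5 of Fri, Sat
Dec: 31 days, starts Sun → 5 of Sun, Mon, Tue
Months with five Thursdays: Jan, May, Aug, Oct.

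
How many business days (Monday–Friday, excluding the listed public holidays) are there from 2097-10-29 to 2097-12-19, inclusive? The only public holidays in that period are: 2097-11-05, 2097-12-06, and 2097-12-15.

36

2097-10-29 is a Tuesday.
The range spans 52 days (inclusive of both endpoints).
52 = 7 × 7 + 3, so there are 7 full weeks plus 3 extra days.
Each full week contributes 5 weekdays (Mon–Fri): 7 × 5 = 35.
The 3 extra days are Tuesday, Wednesday, Thursday — 3 of them qualify.
Total: 35 + 3 = 38.
Holidays: 2097-11-05 (Tue); 2097-12-06 (Fri); 2097-12-15 (Sun).
2 of the 3 holidays fall on weekdays; the rest are weekends and were already excluded.
Business days: 38 − 2 = 36.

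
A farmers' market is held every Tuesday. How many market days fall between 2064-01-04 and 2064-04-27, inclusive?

2064-01-04 is a Friday.
From 2064-01-04 to 2064-04-27 is 115 days inclusive.
115 = 7 × 16 + 3, so there are 16 full weeks plus 3 extra days.
Each full week contributes one Tuesday: 16 so far.
The 3 extra days are Fri, Sat, Sun — none qualify.
Total: 16 + 0 = 16.

16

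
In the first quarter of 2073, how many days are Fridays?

13

Jan 1, 2073 is a Sunday.
That's 90 days from start to end, counting both.
90 = 7 × 12 + 6, so there are 12 full weeks plus 6 extra days.
Each full week contributes one Friday: 12 so far.
The 6 extra days are Sun, Mon, Tue, Wed, Thu, Fri — 1 of them qualifies.
Total: 12 + 1 = 13.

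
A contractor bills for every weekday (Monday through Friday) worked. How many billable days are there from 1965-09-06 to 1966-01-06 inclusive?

89 weekdays

1965-09-06 is a Monday.
The range spans 123 days (inclusive of both endpoints).
123 = 7 × 17 + 4, so there are 17 full weeks plus 4 extra days.
Each full week contributes 5 weekdays (Mon–Fri): 17 × 5 = 85.
The 4 extra days are Mon, Tue, Wed, Thu — 4 of them qualify.
Total: 85 + 4 = 89.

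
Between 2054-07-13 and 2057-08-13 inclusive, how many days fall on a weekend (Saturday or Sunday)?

322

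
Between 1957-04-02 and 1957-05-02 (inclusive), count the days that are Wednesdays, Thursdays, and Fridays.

14

1957-04-02 is a Tuesday.
From 1957-04-02 to 1957-05-02 is 31 days inclusive.
31 = 7 × 4 + 3, so there are 4 full weeks plus 3 extra days.
Each full week contributes 3 days from the set (Wed, Thu, Fri): 4 × 3 = 12.
The 3 extra days are Tue, Wed, Thu — 2 of them qualify.
Total: 12 + 2 = 14.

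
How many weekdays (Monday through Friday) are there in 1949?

260 weekdays

Jan 1, 1949 is a Saturday.
The range spans 365 days (inclusive of both endpoints).
365 = 7 × 52 + 1, so there are 52 full weeks plus 1 extra day.
Each full week contributes 5 weekdays (Mon–Fri): 52 × 5 = 260.
The 1 extra day is Saturday — none qualify.
Total: 260 + 0 = 260.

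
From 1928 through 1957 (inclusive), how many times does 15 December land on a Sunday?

Day of week of December 15 in each year:
1928: Sat, 1929: Sun ✓, 1930: Mon, 1931: Tue, 1932: Thu, 1933: Fri, 1934: Sat, 1935: Sun ✓, 1936: Tue, 1937: Wed, 1938: Thu, 1939: Fri, 1940: Sun ✓, 1941: Mon, 1942: Tue, 1943: Wed, 1944: Fri, 1945: Sat, 1946: Sun ✓, 1947: Mon, 1948: Wed, 1949: Thu, 1950: Fri, 1951: Sat, 1952: Mon, 1953: Tue, 1954: Wed, 1955: Thu, 1956: Sat, 1957: Sun ✓
Sundays: 1929, 1935, 1940, 1946, 1957.

5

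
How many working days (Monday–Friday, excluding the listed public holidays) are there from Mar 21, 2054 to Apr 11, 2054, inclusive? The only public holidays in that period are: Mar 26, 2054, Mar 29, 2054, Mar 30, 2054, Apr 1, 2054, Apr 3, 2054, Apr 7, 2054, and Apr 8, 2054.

9

Mar 21, 2054 is a Saturday.
The range spans 22 days (inclusive of both endpoints).
22 = 7 × 3 + 1, so there are 3 full weeks plus 1 extra day.
Each full week contributes 5 weekdays (Mon–Fri): 3 × 5 = 15.
The 1 extra day is Sat — none qualify.
Total: 15 + 0 = 15.
Holidays: Mar 26, 2054 (Thu); Mar 29, 2054 (Sun); Mar 30, 2054 (Mon); Apr 1, 2054 (Wed); Apr 3, 2054 (Fri); Apr 7, 2054 (Tue); Apr 8, 2054 (Wed).
6 of the 7 holidays fall on weekdays; the rest are weekends and were already excluded.
Business days: 15 − 6 = 9.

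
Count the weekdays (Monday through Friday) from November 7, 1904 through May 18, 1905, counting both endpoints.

139 weekdays

November 7, 1904 is a Monday.
From November 7, 1904 to May 18, 1905 is 193 days inclusive.
193 = 7 × 27 + 4, so there are 27 full weeks plus 4 extra days.
Each full week contributes 5 weekdays (Mon–Fri): 27 × 5 = 135.
The 4 extra days are Monday, Tuesday, Wednesday, Thursday — 4 of them qualify.
Total: 135 + 4 = 139.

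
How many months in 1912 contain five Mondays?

5

A month has five Mondays exactly when Monday falls within its first (length − 28) days.
Jan: 31 days, starts Mon → 5 of Mon, Tue, Wed ✓
Feb: 29 days, starts Thu → 5 of Thu
Mar: 31 days, starts Fri → 5 of Fri, Sat, Sun
Apr: 30 days, starts Mon → 5 of Mon, Tue ✓
May: 31 days, starts Wed → 5 of Wed, Thu, Fri
Jun: 30 days, starts Sat → 5 of Sat, Sun
Jul: 31 days, starts Mon → 5 of Mon, Tue, Wed ✓
Aug: 31 days, starts Thu → 5 of Thu, Fri, Sat
Sep: 30 days, starts Sun → 5 of Sun, Mon ✓
Oct: 31 days, starts Tue → 5 of Tue, Wed, Thu
Nov: 30 days, starts Fri → 5 of Fri, Sat
Dec: 31 days, starts Sun → 5 of Sun, Mon, Tue ✓
Months with five Mondays: Jan, Apr, Jul, Sep, Dec.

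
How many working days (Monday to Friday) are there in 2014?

2014-01-01 is a Wednesday.
The range spans 365 days (inclusive of both endpoints).
365 = 7 × 52 + 1, so there are 52 full weeks plus 1 extra day.
Each full week contributes 5 weekdays (Mon–Fri): 52 × 5 = 260.
The 1 extra day is Wednesday — 1 of them qualifies.
Total: 260 + 1 = 261.

261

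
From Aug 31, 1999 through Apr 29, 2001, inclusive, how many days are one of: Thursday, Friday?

174

Aug 31, 1999 is a Tuesday.
The range spans 608 days (inclusive of both endpoints).
608 = 7 × 86 + 6, so there are 86 full weeks plus 6 extra days.
Each full week contributes 2 days from the set (Thu, Fri): 86 × 2 = 172.
The 6 extra days are Tue, Wed, Thu, Fri, Sat, Sun — 2 of them qualify.
Total: 172 + 2 = 174.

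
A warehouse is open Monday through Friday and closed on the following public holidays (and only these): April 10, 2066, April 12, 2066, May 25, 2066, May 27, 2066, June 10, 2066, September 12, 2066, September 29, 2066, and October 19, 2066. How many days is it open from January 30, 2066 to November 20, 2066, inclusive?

204 business days

January 30, 2066 is a Saturday.
That's 295 days from start to end, counting both.
295 = 7 × 42 + 1, so there are 42 full weeks plus 1 extra day.
Each full week contributes 5 weekdays (Mon–Fri): 42 × 5 = 210.
The 1 extra day is Sat — none qualify.
Total: 210 + 0 = 210.
Holidays: April 10, 2066 (Sat); April 12, 2066 (Mon); May 25, 2066 (Tue); May 27, 2066 (Thu); June 10, 2066 (Thu); September 12, 2066 (Sun); September 29, 2066 (Wed); October 19, 2066 (Tue).
6 of the 8 holidays fall on weekdays; the rest are weekends and were already excluded.
Business days: 210 − 6 = 204.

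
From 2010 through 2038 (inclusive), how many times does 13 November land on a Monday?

4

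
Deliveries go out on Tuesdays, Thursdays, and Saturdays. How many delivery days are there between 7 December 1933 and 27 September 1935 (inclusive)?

7 December 1933 is a Thursday.
The range spans 660 days (inclusive of both endpoints).
660 = 7 × 94 + 2, so there are 94 full weeks plus 2 extra days.
Each full week contributes 3 days from the set (Tue, Thu, Sat): 94 × 3 = 282.
The 2 extra days are Thu, Fri — 1 of them qualifies.
Total: 282 + 1 = 283.

283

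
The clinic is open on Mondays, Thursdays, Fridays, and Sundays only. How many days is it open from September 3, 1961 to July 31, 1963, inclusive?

September 3, 1961 is a Sunday.
The range spans 697 days (inclusive of both endpoints).
697 = 7 × 99 + 4, so there are 99 full weeks plus 4 extra days.
Each full week contributes 4 days from the set (Mon, Thu, Fri, Sun): 99 × 4 = 396.
The 4 extra days are Sunday, Monday, Tuesday, Wednesday — 2 of them qualify.
Total: 396 + 2 = 398.

398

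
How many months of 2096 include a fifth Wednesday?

A month has five Wednesdays exactly when Wednesday falls within its first (length − 28) days.
Jan: 31 days, starts Sun → 5 of Sun, Mon, Tue
Feb: 29 days, starts Wed → 5 of Wed ✓
Mar: 31 days, starts Thu → 5 of Thu, Fri, Sat
Apr: 30 days, starts Sun → 5 of Sun, Mon
May: 31 days, starts Tue → 5 of Tue, Wed, Thu ✓
Jun: 30 days, starts Fri → 5 of Fri, Sat
Jul: 31 days, starts Sun → 5 of Sun, Mon, Tue
Aug: 31 days, starts Wed → 5 of Wed, Thu, Fri ✓
Sep: 30 days, starts Sat → 5 of Sat, Sun
Oct: 31 days, starts Mon → 5 of Mon, Tue, Wed ✓
Nov: 30 days, starts Thu → 5 of Thu, Fri
Dec: 31 days, starts Sat → 5 of Sat, Sun, Mon
Months with five Wednesdays: Feb, May, Aug, Oct.

4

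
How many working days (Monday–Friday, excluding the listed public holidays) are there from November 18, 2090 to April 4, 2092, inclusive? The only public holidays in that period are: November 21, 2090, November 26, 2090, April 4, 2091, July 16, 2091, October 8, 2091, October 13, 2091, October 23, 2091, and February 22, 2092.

November 18, 2090 is a Saturday.
That's 504 days from start to end, counting both.
504 = 7 × 72, so the span is exactly 72 full weeks.
Each full week contributes 5 weekdays (Mon–Fri): 72 × 5 = 360.
Holidays: November 21, 2090 (Tue); November 26, 2090 (Sun); April 4, 2091 (Wed); July 16, 2091 (Mon); October 8, 2091 (Mon); October 13, 2091 (Sat); October 23, 2091 (Tue); February 22, 2092 (Fri).
6 of the 8 holidays fall on weekdays; the rest are weekends and were already excluded.
Business days: 360 − 6 = 354.

354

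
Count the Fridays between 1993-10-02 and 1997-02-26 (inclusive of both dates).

177

1993-10-02 is a Saturday.
From 1993-10-02 to 1997-02-26 is 1244 days inclusive.
1244 = 7 × 177 + 5, so there are 177 full weeks plus 5 extra days.
Each full week contributes one Friday: 177 so far.
The 5 extra days are Sat, Sun, Mon, Tue, Wed — none qualify.
Total: 177 + 0 = 177.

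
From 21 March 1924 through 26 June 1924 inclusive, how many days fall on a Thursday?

21 March 1924 is a Friday.
That's 98 days from start to end, counting both.
98 = 7 × 14, so the span is exactly 14 full weeks.
Each full week contributes one Thursday: 14 so far.
Total: 14.

14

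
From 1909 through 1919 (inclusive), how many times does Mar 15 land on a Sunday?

1

Day of week of March 15 in each year:
1909: Mon, 1910: Tue, 1911: Wed, 1912: Fri, 1913: Sat, 1914: Sun ✓, 1915: Mon, 1916: Wed, 1917: Thu, 1918: Fri, 1919: Sat
Sundays: 1914.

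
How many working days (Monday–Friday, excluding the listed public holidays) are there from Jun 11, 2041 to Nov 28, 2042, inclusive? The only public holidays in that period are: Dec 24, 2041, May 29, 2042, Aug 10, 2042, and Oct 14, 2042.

Jun 11, 2041 is a Tuesday.
That's 536 days from start to end, counting both.
536 = 7 × 76 + 4, so there are 76 full weeks plus 4 extra days.
Each full week contributes 5 weekdays (Mon–Fri): 76 × 5 = 380.
The 4 extra days are Tuesday, Wednesday, Thursday, Friday — 4 of them qualify.
Total: 380 + 4 = 384.
Holidays: Dec 24, 2041 (Tue); May 29, 2042 (Thu); Aug 10, 2042 (Sun); Oct 14, 2042 (Tue).
3 of the 4 holidays fall on weekdays; the rest are weekends and were already excluded.
Business days: 384 − 3 = 381.

381 working days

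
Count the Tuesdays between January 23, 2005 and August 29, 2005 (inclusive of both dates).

January 23, 2005 is a Sunday.
That's 219 days from start to end, counting both.
219 = 7 × 31 + 2, so there are 31 full weeks plus 2 extra days.
Each full week contributes one Tuesday: 31 so far.
The 2 extra days are Sunday, Monday — none qualify.
Total: 31 + 0 = 31.

31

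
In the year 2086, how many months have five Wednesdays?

4

A month has five Wednesdays exactly when Wednesday falls within its first (length − 28) days.
Jan: 31 days, starts Tue → 5 of Tue, Wed, Thu ✓
Feb: 28 days, starts Fri → 5 of (none)
Mar: 31 days, starts Fri → 5 of Fri, Sat, Sun
Apr: 30 days, starts Mon → 5 of Mon, Tue
May: 31 days, starts Wed → 5 of Wed, Thu, Fri ✓
Jun: 30 days, starts Sat → 5 of Sat, Sun
Jul: 31 days, starts Mon → 5 of Mon, Tue, Wed ✓
Aug: 31 days, starts Thu → 5 of Thu, Fri, Sat
Sep: 30 days, starts Sun → 5 of Sun, Mon
Oct: 31 days, starts Tue → 5 of Tue, Wed, Thu ✓
Nov: 30 days, starts Fri → 5 of Fri, Sat
Dec: 31 days, starts Sun → 5 of Sun, Mon, Tue
Months with five Wednesdays: Jan, May, Jul, Oct.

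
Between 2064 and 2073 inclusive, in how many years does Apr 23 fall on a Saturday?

Day of week of April 23 in each year:
2064: Wed, 2065: Thu, 2066: Fri, 2067: Sat ✓, 2068: Mon, 2069: Tue, 2070: Wed, 2071: Thu, 2072: Sat ✓, 2073: Sun
Saturdays: 2067, 2072.

2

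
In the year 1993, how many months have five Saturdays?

4

A month has five Saturdays exactly when Saturday falls within its first (length − 28) days.
Jan: 31 days, starts Fri → 5 of Fri, Sat, Sun ✓
Feb: 28 days, starts Mon → 5 of (none)
Mar: 31 days, starts Mon → 5 of Mon, Tue, Wed
Apr: 30 days, starts Thu → 5 of Thu, Fri
May: 31 days, starts Sat → 5 of Sat, Sun, Mon ✓
Jun: 30 days, starts Tue → 5 of Tue, Wed
Jul: 31 days, starts Thu → 5 of Thu, Fri, Sat ✓
Aug: 31 days, starts Sun → 5 of Sun, Mon, Tue
Sep: 30 days, starts Wed → 5 of Wed, Thu
Oct: 31 days, starts Fri → 5 of Fri, Sat, Sun ✓
Nov: 30 days, starts Mon → 5 of Mon, Tue
Dec: 31 days, starts Wed → 5 of Wed, Thu, Fri
Months with five Saturdays: Jan, May, Jul, Oct.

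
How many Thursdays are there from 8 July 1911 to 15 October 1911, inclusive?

8 July 1911 is a Saturday.
That's 100 days from start to end, counting both.
100 = 7 × 14 + 2, so there are 14 full weeks plus 2 extra days.
Each full week contributes one Thursday: 14 so far.
The 2 extra days are Saturday, Sunday — none qualify.
Total: 14 + 0 = 14.

14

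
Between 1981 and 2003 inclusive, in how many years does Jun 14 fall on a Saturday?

Day of week of June 14 in each year:
1981: Sun, 1982: Mon, 1983: Tue, 1984: Thu, 1985: Fri, 1986: Sat ✓, 1987: Sun, 1988: Tue, 1989: Wed, 1990: Thu, 1991: Fri, 1992: Sun, 1993: Mon, 1994: Tue, 1995: Wed, 1996: Fri, 1997: Sat ✓, 1998: Sun, 1999: Mon, 2000: Wed, 2001: Thu, 2002: Fri, 2003: Sat ✓
Saturdays: 1986, 1997, 2003.

3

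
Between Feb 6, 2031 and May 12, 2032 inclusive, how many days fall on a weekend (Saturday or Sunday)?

132

Feb 6, 2031 is a Thursday.
From Feb 6, 2031 to May 12, 2032 is 462 days inclusive.
462 = 7 × 66, so the span is exactly 66 full weeks.
Each full week contributes 2 weekend days (Sat, Sun): 66 × 2 = 132.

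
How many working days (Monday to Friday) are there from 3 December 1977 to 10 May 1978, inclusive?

113 weekdays

3 December 1977 is a Saturday.
From 3 December 1977 to 10 May 1978 is 159 days inclusive.
159 = 7 × 22 + 5, so there are 22 full weeks plus 5 extra days.
Each full week contributes 5 weekdays (Mon–Fri): 22 × 5 = 110.
The 5 extra days are Sat, Sun, Mon, Tue, Wed — 3 of them qualify.
Total: 110 + 3 = 113.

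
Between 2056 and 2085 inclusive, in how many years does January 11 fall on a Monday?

4

Day of week of January 11 in each year:
2056: Tue, 2057: Thu, 2058: Fri, 2059: Sat, 2060: Sun, 2061: Tue, 2062: Wed, 2063: Thu, 2064: Fri, 2065: Sun, 2066: Mon ✓, 2067: Tue, 2068: Wed, 2069: Fri, 2070: Sat, 2071: Sun, 2072: Mon ✓, 2073: Wed, 2074: Thu, 2075: Fri, 2076: Sat, 2077: Mon ✓, 2078: Tue, 2079: Wed, 2080: Thu, 2081: Sat, 2082: Sun, 2083: Mon ✓, 2084: Tue, 2085: Thu
Mondays: 2066, 2072, 2077, 2083.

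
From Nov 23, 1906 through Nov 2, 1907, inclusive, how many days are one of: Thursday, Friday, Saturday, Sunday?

Nov 23, 1906 is a Friday.
That's 345 days from start to end, counting both.
345 = 7 × 49 + 2, so there are 49 full weeks plus 2 extra days.
Each full week contributes 4 days from the set (Thu, Fri, Sat, Sun): 49 × 4 = 196.
The 2 extra days are Friday, Saturday — 2 of them qualify.
Total: 196 + 2 = 198.

198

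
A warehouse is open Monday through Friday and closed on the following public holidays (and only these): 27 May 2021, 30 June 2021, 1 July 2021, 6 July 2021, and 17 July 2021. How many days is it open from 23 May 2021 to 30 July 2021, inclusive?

46

23 May 2021 is a Sunday.
From 23 May 2021 to 30 July 2021 is 69 days inclusive.
69 = 7 × 9 + 6, so there are 9 full weeks plus 6 extra days.
Each full week contributes 5 weekdays (Mon–Fri): 9 × 5 = 45.
The 6 extra days are Sunday, Monday, Tuesday, Wednesday, Thursday, Friday — 5 of them qualify.
Total: 45 + 5 = 50.
Holidays: 27 May 2021 (Thu); 30 June 2021 (Wed); 1 July 2021 (Thu); 6 July 2021 (Tue); 17 July 2021 (Sat).
4 of the 5 holidays fall on weekdays; the rest are weekends and were already excluded.
Business days: 50 − 4 = 46.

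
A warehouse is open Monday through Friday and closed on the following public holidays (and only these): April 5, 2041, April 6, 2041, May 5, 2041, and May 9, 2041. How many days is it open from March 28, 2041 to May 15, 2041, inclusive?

33 business days

March 28, 2041 is a Thursday.
From March 28, 2041 to May 15, 2041 is 49 days inclusive.
49 = 7 × 7, so the span is exactly 7 full weeks.
Each full week contributes 5 weekdays (Mon–Fri): 7 × 5 = 35.
Holidays: April 5, 2041 (Fri); April 6, 2041 (Sat); May 5, 2041 (Sun); May 9, 2041 (Thu).
2 of the 4 holidays fall on weekdays; the rest are weekends and were already excluded.
Business days: 35 − 2 = 33.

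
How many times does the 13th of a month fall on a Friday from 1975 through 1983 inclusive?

Friday-the-13ths by year:
1975: Jun
1976: Feb, Aug
1977: May
1978: Jan, Oct
1979: Apr, Jul
1980: Jun
1981: Feb, Mar, Nov
1982: Aug
1983: May

14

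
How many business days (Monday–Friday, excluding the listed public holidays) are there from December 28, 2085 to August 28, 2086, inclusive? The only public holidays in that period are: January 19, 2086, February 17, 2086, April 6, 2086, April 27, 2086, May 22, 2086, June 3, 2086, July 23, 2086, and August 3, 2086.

December 28, 2085 is a Friday.
That's 244 days from start to end, counting both.
244 = 7 × 34 + 6, so there are 34 full weeks plus 6 extra days.
Each full week contributes 5 weekdays (Mon–Fri): 34 × 5 = 170.
The 6 extra days are Friday, Saturday, Sunday, Monday, Tuesday, Wednesday — 4 of them qualify.
Total: 170 + 4 = 174.
Holidays: January 19, 2086 (Sat); February 17, 2086 (Sun); April 6, 2086 (Sat); April 27, 2086 (Sat); May 22, 2086 (Wed); June 3, 2086 (Mon); July 23, 2086 (Tue); August 3, 2086 (Sat).
3 of the 8 holidays fall on weekdays; the rest are weekends and were already excluded.
Business days: 174 − 3 = 171.

171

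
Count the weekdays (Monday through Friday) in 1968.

262

1968-01-01 is a Monday.
From 1968-01-01 to 1968-12-31 is 366 days inclusive.
366 = 7 × 52 + 2, so there are 52 full weeks plus 2 extra days.
Each full week contributes 5 weekdays (Mon–Fri): 52 × 5 = 260.
The 2 extra days are Mon, Tue — 2 of them qualify.
Total: 260 + 2 = 262.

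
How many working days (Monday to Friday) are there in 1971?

261

1971-01-01 is a Friday.
The range spans 365 days (inclusive of both endpoints).
365 = 7 × 52 + 1, so there are 52 full weeks plus 1 extra day.
Each full week contributes 5 weekdays (Mon–Fri): 52 × 5 = 260.
The 1 extra day is Friday — 1 of them qualifies.
Total: 260 + 1 = 261.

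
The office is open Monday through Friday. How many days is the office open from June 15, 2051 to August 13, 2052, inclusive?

304 weekdays

June 15, 2051 is a Thursday.
From June 15, 2051 to August 13, 2052 is 426 days inclusive.
426 = 7 × 60 + 6, so there are 60 full weeks plus 6 extra days.
Each full week contributes 5 weekdays (Mon–Fri): 60 × 5 = 300.
The 6 extra days are Thu, Fri, Sat, Sun, Mon, Tue — 4 of them qualify.
Total: 300 + 4 = 304.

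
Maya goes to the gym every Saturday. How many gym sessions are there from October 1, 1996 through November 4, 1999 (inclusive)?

October 1, 1996 is a Tuesday.
From October 1, 1996 to November 4, 1999 is 1130 days inclusive.
1130 = 7 × 161 + 3, so there are 161 full weeks plus 3 extra days.
Each full week contributes one Saturday: 161 so far.
The 3 extra days are Tuesday, Wednesday, Thursday — none qualify.
Total: 161 + 0 = 161.

161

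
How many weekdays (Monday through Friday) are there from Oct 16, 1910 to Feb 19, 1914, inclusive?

874 weekdays

Oct 16, 1910 is a Sunday.
That's 1223 days from start to end, counting both.
1223 = 7 × 174 + 5, so there are 174 full weeks plus 5 extra days.
Each full week contributes 5 weekdays (Mon–Fri): 174 × 5 = 870.
The 5 extra days are Sun, Mon, Tue, Wed, Thu — 4 of them qualify.
Total: 870 + 4 = 874.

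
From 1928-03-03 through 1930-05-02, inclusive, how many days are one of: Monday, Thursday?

1928-03-03 is a Saturday.
That's 791 days from start to end, counting both.
791 = 7 × 113, so the span is exactly 113 full weeks.
Each full week contributes 2 days from the set (Mon, Thu): 113 × 2 = 226.

226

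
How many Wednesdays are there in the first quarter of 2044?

13

Jan 1, 2044 is a Friday.
That's 91 days from start to end, counting both.
91 = 7 × 13, so the span is exactly 13 full weeks.
Each full week contributes one Wednesday: 13 so far.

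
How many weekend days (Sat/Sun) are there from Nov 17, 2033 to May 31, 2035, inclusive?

160

Nov 17, 2033 is a Thursday.
That's 561 days from start to end, counting both.
561 = 7 × 80 + 1, so there are 80 full weeks plus 1 extra day.
Each full week contributes 2 weekend days (Sat, Sun): 80 × 2 = 160.
The 1 extra day is Thu — none qualify.
Total: 160 + 0 = 160.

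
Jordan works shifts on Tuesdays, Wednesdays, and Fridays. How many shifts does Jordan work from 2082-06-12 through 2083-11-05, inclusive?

2082-06-12 is a Friday.
The range spans 512 days (inclusive of both endpoints).
512 = 7 × 73 + 1, so there are 73 full weeks plus 1 extra day.
Each full week contributes 3 days from the set (Tue, Wed, Fri): 73 × 3 = 219.
The 1 extra day is Friday — 1 of them qualifies.
Total: 219 + 1 = 220.

220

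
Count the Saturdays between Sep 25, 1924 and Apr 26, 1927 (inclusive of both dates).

Sep 25, 1924 is a Thursday.
The range spans 944 days (inclusive of both endpoints).
944 = 7 × 134 + 6, so there are 134 full weeks plus 6 extra days.
Each full week contributes one Saturday: 134 so far.
The 6 extra days are Thursday, Friday, Saturday, Sunday, Monday, Tuesday — 1 of them qualifies.
Total: 134 + 1 = 135.

135 Saturdays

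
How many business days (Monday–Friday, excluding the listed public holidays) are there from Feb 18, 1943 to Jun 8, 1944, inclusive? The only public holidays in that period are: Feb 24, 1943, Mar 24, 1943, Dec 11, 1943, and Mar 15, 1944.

Feb 18, 1943 is a Thursday.
The range spans 477 days (inclusive of both endpoints).
477 = 7 × 68 + 1, so there are 68 full weeks plus 1 extra day.
Each full week contributes 5 weekdays (Mon–Fri): 68 × 5 = 340.
The 1 extra day is Thu — 1 of them qualifies.
Total: 340 + 1 = 341.
Holidays: Feb 24, 1943 (Wed); Mar 24, 1943 (Wed); Dec 11, 1943 (Sat); Mar 15, 1944 (Wed).
3 of the 4 holidays fall on weekdays; the rest are weekends and were already excluded.
Business days: 341 − 3 = 338.

338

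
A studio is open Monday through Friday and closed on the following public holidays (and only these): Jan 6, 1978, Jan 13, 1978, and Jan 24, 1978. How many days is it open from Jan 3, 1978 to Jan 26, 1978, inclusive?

Jan 3, 1978 is a Tuesday.
The range spans 24 days (inclusive of both endpoints).
24 = 7 × 3 + 3, so there are 3 full weeks plus 3 extra days.
Each full week contributes 5 weekdays (Mon–Fri): 3 × 5 = 15.
The 3 extra days are Tuesday, Wednesday, Thursday — 3 of them qualify.
Total: 15 + 3 = 18.
Holidays: Jan 6, 1978 (Fri); Jan 13, 1978 (Fri); Jan 24, 1978 (Tue).
All 3 holidays fall on weekdays, so subtract 3.
Business days: 18 − 3 = 15.

15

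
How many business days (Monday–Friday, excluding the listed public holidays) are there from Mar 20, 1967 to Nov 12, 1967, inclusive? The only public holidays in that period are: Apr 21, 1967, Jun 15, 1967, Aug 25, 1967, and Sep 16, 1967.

167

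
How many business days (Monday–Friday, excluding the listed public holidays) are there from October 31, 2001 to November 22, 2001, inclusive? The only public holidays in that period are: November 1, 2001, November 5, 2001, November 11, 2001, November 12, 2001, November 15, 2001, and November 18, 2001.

October 31, 2001 is a Wednesday.
That's 23 days from start to end, counting both.
23 = 7 × 3 + 2, so there are 3 full weeks plus 2 extra days.
Each full week contributes 5 weekdays (Mon–Fri): 3 × 5 = 15.
The 2 extra days are Wed, Thu — 2 of them qualify.
Total: 15 + 2 = 17.
Holidays: November 1, 2001 (Thu); November 5, 2001 (Mon); November 11, 2001 (Sun); November 12, 2001 (Mon); November 15, 2001 (Thu); November 18, 2001 (Sun).
4 of the 6 holidays fall on weekdays; the rest are weekends and were already excluded.
Business days: 17 − 4 = 13.

13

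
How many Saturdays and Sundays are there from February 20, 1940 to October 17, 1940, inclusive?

February 20, 1940 is a Tuesday.
From February 20, 1940 to October 17, 1940 is 241 days inclusive.
241 = 7 × 34 + 3, so there are 34 full weeks plus 3 extra days.
Each full week contributes 2 weekend days (Sat, Sun): 34 × 2 = 68.
The 3 extra days are Tue, Wed, Thu — none qualify.
Total: 68 + 0 = 68.

68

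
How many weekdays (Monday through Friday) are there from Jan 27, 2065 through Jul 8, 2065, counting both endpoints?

117 weekdays

Jan 27, 2065 is a Tuesday.
From Jan 27, 2065 to Jul 8, 2065 is 163 days inclusive.
163 = 7 × 23 + 2, so there are 23 full weeks plus 2 extra days.
Each full week contributes 5 weekdays (Mon–Fri): 23 × 5 = 115.
The 2 extra days are Tuesday, Wednesday — 2 of them qualify.
Total: 115 + 2 = 117.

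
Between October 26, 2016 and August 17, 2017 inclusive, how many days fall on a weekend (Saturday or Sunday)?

October 26, 2016 is a Wednesday.
The range spans 296 days (inclusive of both endpoints).
296 = 7 × 42 + 2, so there are 42 full weeks plus 2 extra days.
Each full week contributes 2 weekend days (Sat, Sun): 42 × 2 = 84.
The 2 extra days are Wed, Thu — none qualify.
Total: 84 + 0 = 84.

84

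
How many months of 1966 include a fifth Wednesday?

4

A month has five Wednesdays exactly when Wednesday falls within its first (length − 28) days.
Jan: 31 days, starts Sat → 5 of Sat, Sun, Mon
Feb: 28 days, starts Tue → 5 of (none)
Mar: 31 days, starts Tue → 5 of Tue, Wed, Thu ✓
Apr: 30 days, starts Fri → 5 of Fri, Sat
May: 31 days, starts Sun → 5 of Sun, Mon, Tue
Jun: 30 days, starts Wed → 5 of Wed, Thu ✓
Jul: 31 days, starts Fri → 5 of Fri, Sat, Sun
Aug: 31 days, starts Mon → 5 of Mon, Tue, Wed ✓
Sep: 30 days, starts Thu → 5 of Thu, Fri
Oct: 31 days, starts Sat → 5 of Sat, Sun, Mon
Nov: 30 days, starts Tue → 5 of Tue, Wed ✓
Dec: 31 days, starts Thu → 5 of Thu, Fri, Sat
Months with five Wednesdays: Mar, Jun, Aug, Nov.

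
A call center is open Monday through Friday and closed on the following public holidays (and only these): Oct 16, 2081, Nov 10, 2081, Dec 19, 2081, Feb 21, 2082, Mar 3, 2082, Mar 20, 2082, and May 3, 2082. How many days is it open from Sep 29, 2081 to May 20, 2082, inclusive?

163

Sep 29, 2081 is a Monday.
From Sep 29, 2081 to May 20, 2082 is 234 days inclusive.
234 = 7 × 33 + 3, so there are 33 full weeks plus 3 extra days.
Each full week contributes 5 weekdays (Mon–Fri): 33 × 5 = 165.
The 3 extra days are Mon, Tue, Wed — 3 of them qualify.
Total: 165 + 3 = 168.
Holidays: Oct 16, 2081 (Thu); Nov 10, 2081 (Mon); Dec 19, 2081 (Fri); Feb 21, 2082 (Sat); Mar 3, 2082 (Tue); Mar 20, 2082 (Fri); May 3, 2082 (Sun).
5 of the 7 holidays fall on weekdays; the rest are weekends and were already excluded.
Business days: 168 − 5 = 163.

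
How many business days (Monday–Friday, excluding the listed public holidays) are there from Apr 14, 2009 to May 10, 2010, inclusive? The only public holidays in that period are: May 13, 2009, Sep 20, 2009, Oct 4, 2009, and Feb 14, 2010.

279 business days

Apr 14, 2009 is a Tuesday.
The range spans 392 days (inclusive of both endpoints).
392 = 7 × 56, so the span is exactly 56 full weeks.
Each full week contributes 5 weekdays (Mon–Fri): 56 × 5 = 280.
Holidays: May 13, 2009 (Wed); Sep 20, 2009 (Sun); Oct 4, 2009 (Sun); Feb 14, 2010 (Sun).
1 of the 4 holidays fall on weekdays; the rest are weekends and were already excluded.
Business days: 280 − 1 = 279.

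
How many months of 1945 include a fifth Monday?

5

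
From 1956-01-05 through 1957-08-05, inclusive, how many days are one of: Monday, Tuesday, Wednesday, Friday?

330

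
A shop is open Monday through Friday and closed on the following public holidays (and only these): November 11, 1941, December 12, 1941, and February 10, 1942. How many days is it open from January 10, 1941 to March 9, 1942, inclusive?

299 business days

January 10, 1941 is a Friday.
From January 10, 1941 to March 9, 1942 is 424 days inclusive.
424 = 7 × 60 + 4, so there are 60 full weeks plus 4 extra days.
Each full week contributes 5 weekdays (Mon–Fri): 60 × 5 = 300.
The 4 extra days are Friday, Saturday, Sunday, Monday — 2 of them qualify.
Total: 300 + 2 = 302.
Holidays: November 11, 1941 (Tue); December 12, 1941 (Fri); February 10, 1942 (Tue).
All 3 holidays fall on weekdays, so subtract 3.
Business days: 302 − 3 = 299.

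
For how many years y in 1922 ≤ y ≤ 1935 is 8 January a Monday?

Day of week of January 8 in each year:
1922: Sun, 1923: Mon ✓, 1924: Tue, 1925: Thu, 1926: Fri, 1927: Sat, 1928: Sun, 1929: Tue, 1930: Wed, 1931: Thu, 1932: Fri, 1933: Sun, 1934: Mon ✓, 1935: Tue
Mondays: 1923, 1934.

2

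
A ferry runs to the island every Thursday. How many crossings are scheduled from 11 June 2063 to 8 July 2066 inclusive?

161 Thursdays

11 June 2063 is a Monday.
From 11 June 2063 to 8 July 2066 is 1124 days inclusive.
1124 = 7 × 160 + 4, so there are 160 full weeks plus 4 extra days.
Each full week contributes one Thursday: 160 so far.
The 4 extra days are Mon, Tue, Wed, Thu — 1 of them qualifies.
Total: 160 + 1 = 161.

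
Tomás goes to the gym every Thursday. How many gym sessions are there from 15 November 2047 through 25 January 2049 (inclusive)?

62 Thursdays

15 November 2047 is a Friday.
That's 438 days from start to end, counting both.
438 = 7 × 62 + 4, so there are 62 full weeks plus 4 extra days.
Each full week contributes one Thursday: 62 so far.
The 4 extra days are Fri, Sat, Sun, Mon — none qualify.
Total: 62 + 0 = 62.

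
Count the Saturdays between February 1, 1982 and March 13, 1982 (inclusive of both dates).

February 1, 1982 is a Monday.
That's 41 days from start to end, counting both.
41 = 7 × 5 + 6, so there are 5 full weeks plus 6 extra days.
Each full week contributes one Saturday: 5 so far.
The 6 extra days are Mon, Tue, Wed, Thu, Fri, Sat — 1 of them qualifies.
Total: 5 + 1 = 6.

6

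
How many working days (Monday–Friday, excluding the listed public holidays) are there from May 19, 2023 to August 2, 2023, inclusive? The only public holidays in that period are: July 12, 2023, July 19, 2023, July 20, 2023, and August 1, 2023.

50

May 19, 2023 is a Friday.
That's 76 days from start to end, counting both.
76 = 7 × 10 + 6, so there are 10 full weeks plus 6 extra days.
Each full week contributes 5 weekdays (Mon–Fri): 10 × 5 = 50.
The 6 extra days are Friday, Saturday, Sunday, Monday, Tuesday, Wednesday — 4 of them qualify.
Total: 50 + 4 = 54.
Holidays: July 12, 2023 (Wed); July 19, 2023 (Wed); July 20, 2023 (Thu); August 1, 2023 (Tue).
All 4 holidays fall on weekdays, so subtract 4.
Business days: 54 − 4 = 50.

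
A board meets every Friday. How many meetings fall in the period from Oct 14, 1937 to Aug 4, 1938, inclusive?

42

Oct 14, 1937 is a Thursday.
That's 295 days from start to end, counting both.
295 = 7 × 42 + 1, so there are 42 full weeks plus 1 extra day.
Each full week contributes one Friday: 42 so far.
The 1 extra day is Thu — none qualify.
Total: 42 + 0 = 42.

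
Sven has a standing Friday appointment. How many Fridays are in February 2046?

February 1, 2046 is a Thursday.
From February 1, 2046 to February 28, 2046 is 28 days inclusive.
28 = 7 × 4, so the span is exactly 4 full weeks.
Each full week contributes one Friday: 4 so far.

4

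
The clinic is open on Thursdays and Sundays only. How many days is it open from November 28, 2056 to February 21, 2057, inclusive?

November 28, 2056 is a Tuesday.
That's 86 days from start to end, counting both.
86 = 7 × 12 + 2, so there are 12 full weeks plus 2 extra days.
Each full week contributes 2 days from the set (Thu, Sun): 12 × 2 = 24.
The 2 extra days are Tue, Wed — none qualify.
Total: 24 + 0 = 24.

24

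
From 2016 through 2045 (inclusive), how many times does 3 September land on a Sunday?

5

Day of week of September 3 in each year:
2016: Sat, 2017: Sun ✓, 2018: Mon, 2019: Tue, 2020: Thu, 2021: Fri, 2022: Sat, 2023: Sun ✓, 2024: Tue, 2025: Wed, 2026: Thu, 2027: Fri, 2028: Sun ✓, 2029: Mon, 2030: Tue, 2031: Wed, 2032: Fri, 2033: Sat, 2034: Sun ✓, 2035: Mon, 2036: Wed, 2037: Thu, 2038: Fri, 2039: Sat, 2040: Mon, 2041: Tue, 2042: Wed, 2043: Thu, 2044: Sat, 2045: Sun ✓
Sundays: 2017, 2023, 2028, 2034, 2045.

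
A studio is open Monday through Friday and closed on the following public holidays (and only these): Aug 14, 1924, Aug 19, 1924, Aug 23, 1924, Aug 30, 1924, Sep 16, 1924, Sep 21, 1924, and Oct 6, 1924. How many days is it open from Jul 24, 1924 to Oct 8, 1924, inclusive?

51 business days

Jul 24, 1924 is a Thursday.
From Jul 24, 1924 to Oct 8, 1924 is 77 days inclusive.
77 = 7 × 11, so the span is exactly 11 full weeks.
Each full week contributes 5 weekdays (Mon–Fri): 11 × 5 = 55.
Total: 55.
Holidays: Aug 14, 1924 (Thu); Aug 19, 1924 (Tue); Aug 23, 1924 (Sat); Aug 30, 1924 (Sat); Sep 16, 1924 (Tue); Sep 21, 1924 (Sun); Oct 6, 1924 (Mon).
4 of the 7 holidays fall on weekdays; the rest are weekends and were already excluded.
Business days: 55 − 4 = 51.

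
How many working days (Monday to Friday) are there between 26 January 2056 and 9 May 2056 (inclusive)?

26 January 2056 is a Wednesday.
The range spans 105 days (inclusive of both endpoints).
105 = 7 × 15, so the span is exactly 15 full weeks.
Each full week contributes 5 weekdays (Mon–Fri): 15 × 5 = 75.
Total: 75.

75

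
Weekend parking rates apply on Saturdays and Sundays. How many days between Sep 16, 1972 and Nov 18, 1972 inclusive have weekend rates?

Sep 16, 1972 is a Saturday.
From Sep 16, 1972 to Nov 18, 1972 is 64 days inclusive.
64 = 7 × 9 + 1, so there are 9 full weeks plus 1 extra day.
Each full week contributes 2 weekend days (Sat, Sun): 9 × 2 = 18.
The 1 extra day is Saturday — 1 of them qualifies.
Total: 18 + 1 = 19.

19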